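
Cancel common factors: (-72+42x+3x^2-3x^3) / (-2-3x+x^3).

(36-3x-3x^2)/(1+2x+x^2)

Euclidean algorithm in ℚ[x]:
  -3x^3+3x^2+42x-72 = (-3)(x^3-3x-2) + (3x^2+33x-78)
  x^3-3x-2 = ((1/3)x-11/3)(3x^2+33x-78) + (144x-288)
  3x^2+33x-78 = ((1/48)x+13/48)(144x-288) + (0)
Last nonzero remainder: 144x-288. Dividing through by 144 gives the monic gcd x-2.
Cancel x-2 from numerator and denominator to get the reduced form.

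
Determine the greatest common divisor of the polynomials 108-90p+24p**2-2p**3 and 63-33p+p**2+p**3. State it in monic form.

By polynomial division,
  -2p**3+24p**2-90p+108 = (-2)(p**3+p**2-33p+63) + (26p**2-156p+234)
  p**3+p**2-33p+63 = ((1/26)p+7/26)(26p**2-156p+234) + (0)
Last nonzero remainder: 26p**2-156p+234. Dividing through by 26 gives the monic gcd p**2-6p+9.

9-6p+p**2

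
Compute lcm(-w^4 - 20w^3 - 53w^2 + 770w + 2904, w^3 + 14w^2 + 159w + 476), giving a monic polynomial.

w^6 + 30w^5 + 372w^4 + 2140w^3 - 4297w^2 - 120670w - 345576

By polynomial division,
  -w^4 - 20w^3 - 53w^2 + 770w + 2904 = (-w - 6)(w^3 + 14w^2 + 159w + 476) + (190w^2 + 2200w + 5760)
  w^3 + 14w^2 + 159w + 476 = ((1/190)w + 23/1805)(190w^2 + 2200w + 5760) + ((36335/361)w + 145340/361)
  190w^2 + 2200w + 5760 = ((13718/7267)w + 103968/7267)((36335/361)w + 145340/361) + (0)
Last nonzero remainder: (36335/361)w + 145340/361. Dividing through by 36335/361 gives the monic gcd w + 4.
Then lcm(f, g) = f·g / gcd(f, g); expanding and making the result monic gives the answer.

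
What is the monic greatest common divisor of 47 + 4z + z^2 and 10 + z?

1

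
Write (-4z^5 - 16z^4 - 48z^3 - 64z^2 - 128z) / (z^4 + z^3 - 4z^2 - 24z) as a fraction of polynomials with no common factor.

(-4z^2 - 16)/(z - 3)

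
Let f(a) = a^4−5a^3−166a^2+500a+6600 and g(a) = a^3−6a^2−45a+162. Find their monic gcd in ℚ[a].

Euclidean algorithm in ℚ[a]:
  a^4−5a^3−166a^2+500a+6600 = (a+1)(a^3−6a^2−45a+162) + (−115a^2+383a+6438)
  a^3−6a^2−45a+162 = (−(1/115)a+307/13225)(−115a^2+383a+6438) + ((27664/13225)a+165984/13225)
  −115a^2+383a+6438 = (−(1520875/27664)a+14190425/27664)((27664/13225)a+165984/13225) + (0)
Last nonzero remainder: (27664/13225)a+165984/13225. Dividing through by 27664/13225 gives the monic gcd a+6.

a+6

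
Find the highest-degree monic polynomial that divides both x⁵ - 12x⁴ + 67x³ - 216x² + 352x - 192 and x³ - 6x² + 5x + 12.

Repeated division with remainder:
  x⁵ - 12x⁴ + 67x³ - 216x² + 352x - 192 = (x² - 6x + 26)(x³ - 6x² + 5x + 12) + (-42x² + 294x - 504)
  x³ - 6x² + 5x + 12 = (-(1/42)x - 1/42)(-42x² + 294x - 504) + (0)
Last nonzero remainder: -42x² + 294x - 504. Dividing through by -42 gives the monic gcd x² - 7x + 12.

x² - 7x + 12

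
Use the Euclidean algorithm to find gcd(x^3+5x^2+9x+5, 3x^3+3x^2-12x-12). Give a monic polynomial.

x+1

Euclidean algorithm in ℚ[x]:
  x^3+5x^2+9x+5 = (1/3)(3x^3+3x^2-12x-12) + (4x^2+13x+9)
  3x^3+3x^2-12x-12 = ((3/4)x-27/16)(4x^2+13x+9) + ((51/16)x+51/16)
  4x^2+13x+9 = ((64/51)x+48/17)((51/16)x+51/16) + (0)
Last nonzero remainder: (51/16)x+51/16. Dividing through by 51/16 gives the monic gcd x+1.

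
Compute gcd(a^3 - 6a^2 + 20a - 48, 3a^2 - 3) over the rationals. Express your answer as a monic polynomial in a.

1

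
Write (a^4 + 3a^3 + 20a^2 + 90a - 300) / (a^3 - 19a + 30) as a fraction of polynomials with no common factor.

Euclidean algorithm in ℚ[a]:
  a^4 + 3a^3 + 20a^2 + 90a - 300 = (a + 3)(a^3 - 19a + 30) + (39a^2 + 117a - 390)
  a^3 - 19a + 30 = ((1/39)a - 1/13)(39a^2 + 117a - 390) + (0)
Last nonzero remainder: 39a^2 + 117a - 390. Dividing through by 39 gives the monic gcd a^2 + 3a - 10.
Cancel a^2 + 3a - 10 from numerator and denominator to get the reduced form.

(a^2 + 30)/(a - 3)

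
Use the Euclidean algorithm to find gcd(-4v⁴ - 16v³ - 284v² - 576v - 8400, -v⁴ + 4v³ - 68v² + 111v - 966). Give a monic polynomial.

v² - 3v + 42

Repeated division with remainder:
  -4v⁴ - 16v³ - 284v² - 576v - 8400 = (4)(-v⁴ + 4v³ - 68v² + 111v - 966) + (-32v³ - 12v² - 1020v - 4536)
  -v⁴ + 4v³ - 68v² + 111v - 966 = ((1/32)v - 35/256)(-32v³ - 12v² - 1020v - 4536) + (-(2417/64)v² + (7251/64)v - 50757/32)
  -32v³ - 12v² - 1020v - 4536 = ((2048/2417)v + 6912/2417)(-(2417/64)v² + (7251/64)v - 50757/32) + (0)
Last nonzero remainder: -(2417/64)v² + (7251/64)v - 50757/32. Dividing through by -2417/64 gives the monic gcd v² - 3v + 42.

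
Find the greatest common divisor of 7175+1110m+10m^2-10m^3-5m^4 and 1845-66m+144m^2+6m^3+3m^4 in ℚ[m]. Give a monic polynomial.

Repeated division with remainder:
  -5m^4-10m^3+10m^2+1110m+7175 = (-5/3)(3m^4+6m^3+144m^2-66m+1845) + (250m^2+1000m+10250)
  3m^4+6m^3+144m^2-66m+1845 = ((3/250)m^2-(3/125)m+9/50)(250m^2+1000m+10250) + (0)
Last nonzero remainder: 250m^2+1000m+10250. Dividing through by 250 gives the monic gcd m^2+4m+41.

41+4m+m^2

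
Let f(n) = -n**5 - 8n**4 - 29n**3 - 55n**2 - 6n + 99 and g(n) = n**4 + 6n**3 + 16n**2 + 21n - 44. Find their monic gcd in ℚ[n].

Repeated division with remainder:
  -n**5 - 8n**4 - 29n**3 - 55n**2 - 6n + 99 = (-n - 2)(n**4 + 6n**3 + 16n**2 + 21n - 44) + (-n**3 - 2n**2 - 8n + 11)
  n**4 + 6n**3 + 16n**2 + 21n - 44 = (-n - 4)(-n**3 - 2n**2 - 8n + 11) + (0)
Last nonzero remainder: -n**3 - 2n**2 - 8n + 11. Dividing through by -1 gives the monic gcd n**3 + 2n**2 + 8n - 11.

n**3 + 2n**2 + 8n - 11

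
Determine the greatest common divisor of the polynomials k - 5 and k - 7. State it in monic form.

1

By polynomial division,
  k - 5 = (k - 7) + (2)
  k - 7 = ((1/2)k - 7/2)(2) + (0)
The last nonzero remainder is the constant 2, so the polynomials are coprime and gcd = 1.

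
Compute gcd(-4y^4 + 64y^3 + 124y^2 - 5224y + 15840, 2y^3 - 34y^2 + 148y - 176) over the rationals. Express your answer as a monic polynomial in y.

y^2 - 15y + 44

Euclidean algorithm in ℚ[y]:
  -4y^4 + 64y^3 + 124y^2 - 5224y + 15840 = (-2y - 2)(2y^3 - 34y^2 + 148y - 176) + (352y^2 - 5280y + 15488)
  2y^3 - 34y^2 + 148y - 176 = ((1/176)y - 1/88)(352y^2 - 5280y + 15488) + (0)
Last nonzero remainder: 352y^2 - 5280y + 15488. Dividing through by 352 gives the monic gcd y^2 - 15y + 44.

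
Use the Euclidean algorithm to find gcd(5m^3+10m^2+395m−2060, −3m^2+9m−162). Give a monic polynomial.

1

By polynomial division,
  5m^3+10m^2+395m−2060 = (−(5/3)m−25/3)(−3m^2+9m−162) + (200m−3410)
  −3m^2+9m−162 = (−(3/200)m−843/4000)(200m−3410) + (−352263/400)
  200m−3410 = (−(80000/352263)m+1364000/352263)(−352263/400) + (0)
The last nonzero remainder is the constant −352263/400, so the polynomials are coprime and gcd = 1.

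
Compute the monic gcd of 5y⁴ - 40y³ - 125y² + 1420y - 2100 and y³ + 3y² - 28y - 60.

y² + y - 30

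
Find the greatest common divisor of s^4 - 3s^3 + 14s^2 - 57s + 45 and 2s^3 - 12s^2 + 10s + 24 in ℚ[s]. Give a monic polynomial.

Apply the Euclidean algorithm:
  s^4 - 3s^3 + 14s^2 - 57s + 45 = ((1/2)s + 3/2)(2s^3 - 12s^2 + 10s + 24) + (27s^2 - 84s + 9)
  2s^3 - 12s^2 + 10s + 24 = ((2/27)s - 52/243)(27s^2 - 84s + 9) + (-(700/81)s + 700/27)
  27s^2 - 84s + 9 = (-(2187/700)s + 243/700)(-(700/81)s + 700/27) + (0)
Last nonzero remainder: -(700/81)s + 700/27. Dividing through by -700/81 gives the monic gcd s - 3.

s - 3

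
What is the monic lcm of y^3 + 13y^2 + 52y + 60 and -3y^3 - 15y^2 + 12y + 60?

By polynomial division,
  y^3 + 13y^2 + 52y + 60 = (-1/3)(-3y^3 - 15y^2 + 12y + 60) + (8y^2 + 56y + 80)
  -3y^3 - 15y^2 + 12y + 60 = (-(3/8)y + 3/4)(8y^2 + 56y + 80) + (0)
Last nonzero remainder: 8y^2 + 56y + 80. Dividing through by 8 gives the monic gcd y^2 + 7y + 10.
Then lcm(f, g) = f·g / gcd(f, g); expanding and making the result monic gives the answer.

y^4 + 11y^3 + 26y^2 - 44y - 120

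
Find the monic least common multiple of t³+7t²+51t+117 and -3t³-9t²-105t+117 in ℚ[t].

Repeated division with remainder:
  t³+7t²+51t+117 = (-1/3)(-3t³-9t²-105t+117) + (4t²+16t+156)
  -3t³-9t²-105t+117 = (-(3/4)t+3/4)(4t²+16t+156) + (0)
Last nonzero remainder: 4t²+16t+156. Dividing through by 4 gives the monic gcd t²+4t+39.
Then lcm(f, g) = f·g / gcd(f, g); expanding and making the result monic gives the answer.

t⁴+6t³+44t²+66t-117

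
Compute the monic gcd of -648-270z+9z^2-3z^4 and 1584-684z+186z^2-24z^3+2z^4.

24-6z+z^2

By polynomial division,
  -3z^4+9z^2-270z-648 = (-3/2)(2z^4-24z^3+186z^2-684z+1584) + (-36z^3+288z^2-1296z+1728)
  2z^4-24z^3+186z^2-684z+1584 = (-(1/18)z+2/9)(-36z^3+288z^2-1296z+1728) + (50z^2-300z+1200)
  -36z^3+288z^2-1296z+1728 = (-(18/25)z+36/25)(50z^2-300z+1200) + (0)
Last nonzero remainder: 50z^2-300z+1200. Dividing through by 50 gives the monic gcd z^2-6z+24.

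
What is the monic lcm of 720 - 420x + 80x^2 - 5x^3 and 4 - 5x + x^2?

Apply the Euclidean algorithm:
  -5x^3 + 80x^2 - 420x + 720 = (-5x + 55)(x^2 - 5x + 4) + (-125x + 500)
  x^2 - 5x + 4 = (-(1/125)x + 1/125)(-125x + 500) + (0)
Last nonzero remainder: -125x + 500. Dividing through by -125 gives the monic gcd x - 4.
Then lcm(f, g) = f·g / gcd(f, g); expanding and making the result monic gives the answer.

144 - 228x + 100x^2 - 17x^3 + x^4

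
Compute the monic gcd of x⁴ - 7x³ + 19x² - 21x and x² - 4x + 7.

x² - 4x + 7

Repeated division with remainder:
  x⁴ - 7x³ + 19x² - 21x = (x² - 3x)(x² - 4x + 7) + (0)
The last nonzero remainder x² - 4x + 7 is already monic.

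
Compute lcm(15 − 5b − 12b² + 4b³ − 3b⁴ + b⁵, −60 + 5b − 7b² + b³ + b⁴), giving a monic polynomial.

60 − 5b − 53b² + 4b³ − 8b⁴ + b⁵ + b⁶

Apply the Euclidean algorithm:
  b⁵ − 3b⁴ + 4b³ − 12b² − 5b + 15 = (b − 4)(b⁴ + b³ − 7b² + 5b − 60) + (15b³ − 45b² + 75b − 225)
  b⁴ + b³ − 7b² + 5b − 60 = ((1/15)b + 4/15)(15b³ − 45b² + 75b − 225) + (0)
Last nonzero remainder: 15b³ − 45b² + 75b − 225. Dividing through by 15 gives the monic gcd b³ − 3b² + 5b − 15.
Then lcm(f, g) = f·g / gcd(f, g); expanding and making the result monic gives the answer.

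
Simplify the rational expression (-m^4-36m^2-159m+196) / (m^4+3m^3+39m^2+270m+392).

(-m+1)/(m+2)

Repeated division with remainder:
  -m^4-36m^2-159m+196 = (-1)(m^4+3m^3+39m^2+270m+392) + (3m^3+3m^2+111m+588)
  m^4+3m^3+39m^2+270m+392 = ((1/3)m+2/3)(3m^3+3m^2+111m+588) + (0)
Last nonzero remainder: 3m^3+3m^2+111m+588. Dividing through by 3 gives the monic gcd m^3+m^2+37m+196.
Cancel m^3+m^2+37m+196 from numerator and denominator to get the reduced form.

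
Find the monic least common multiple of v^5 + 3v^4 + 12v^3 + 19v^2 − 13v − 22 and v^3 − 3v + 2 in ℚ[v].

v^6 + 2v^5 + 9v^4 + 7v^3 − 32v^2 − 9v + 22

By polynomial division,
  v^5 + 3v^4 + 12v^3 + 19v^2 − 13v − 22 = (v^2 + 3v + 15)(v^3 − 3v + 2) + (26v^2 + 26v − 52)
  v^3 − 3v + 2 = ((1/26)v − 1/26)(26v^2 + 26v − 52) + (0)
Last nonzero remainder: 26v^2 + 26v − 52. Dividing through by 26 gives the monic gcd v^2 + v − 2.
Then lcm(f, g) = f·g / gcd(f, g); expanding and making the result monic gives the answer.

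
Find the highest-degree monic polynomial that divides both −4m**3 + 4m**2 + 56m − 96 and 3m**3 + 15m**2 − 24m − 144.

Repeated division with remainder:
  −4m**3 + 4m**2 + 56m − 96 = (−4/3)(3m**3 + 15m**2 − 24m − 144) + (24m**2 + 24m − 288)
  3m**3 + 15m**2 − 24m − 144 = ((1/8)m + 1/2)(24m**2 + 24m − 288) + (0)
Last nonzero remainder: 24m**2 + 24m − 288. Dividing through by 24 gives the monic gcd m**2 + m − 12.

m**2 + m − 12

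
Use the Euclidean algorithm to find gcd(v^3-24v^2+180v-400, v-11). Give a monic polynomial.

Apply the Euclidean algorithm:
  v^3-24v^2+180v-400 = (v^2-13v+37)(v-11) + (7)
  v-11 = ((1/7)v-11/7)(7) + (0)
The last nonzero remainder is the constant 7, so the polynomials are coprime and gcd = 1.

1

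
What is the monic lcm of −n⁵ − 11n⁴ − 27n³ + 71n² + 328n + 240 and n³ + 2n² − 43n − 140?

n⁶ + 4n⁵ − 50n⁴ − 260n³ + 169n² + 2056n + 1680

Repeated division with remainder:
  −n⁵ − 11n⁴ − 27n³ + 71n² + 328n + 240 = (−n² − 9n − 52)(n³ + 2n² − 43n − 140) + (−352n² − 3168n − 7040)
  n³ + 2n² − 43n − 140 = (−(1/352)n + 7/352)(−352n² − 3168n − 7040) + (0)
Last nonzero remainder: −352n² − 3168n − 7040. Dividing through by −352 gives the monic gcd n² + 9n + 20.
Then lcm(f, g) = f·g / gcd(f, g); expanding and making the result monic gives the answer.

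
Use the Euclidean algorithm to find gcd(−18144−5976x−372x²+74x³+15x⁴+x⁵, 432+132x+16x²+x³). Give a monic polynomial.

Apply the Euclidean algorithm:
  x⁵+15x⁴+74x³−372x²−5976x−18144 = (x²−x−42)(x³+16x²+132x+432) + (0)
The last nonzero remainder x³+16x²+132x+432 is already monic.

432+132x+16x²+x³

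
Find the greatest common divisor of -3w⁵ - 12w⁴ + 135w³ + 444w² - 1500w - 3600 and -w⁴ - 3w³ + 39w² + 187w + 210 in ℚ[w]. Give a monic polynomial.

w² + 7w + 10

By polynomial division,
  -3w⁵ - 12w⁴ + 135w³ + 444w² - 1500w - 3600 = (3w + 3)(-w⁴ - 3w³ + 39w² + 187w + 210) + (27w³ - 234w² - 2691w - 4230)
  -w⁴ - 3w³ + 39w² + 187w + 210 = (-(1/27)w - 35/81)(27w³ - 234w² - 2691w - 4230) + (-(1456/9)w² - (10192/9)w - 14560/9)
  27w³ - 234w² - 2691w - 4230 = (-(243/1456)w + 3807/1456)(-(1456/9)w² - (10192/9)w - 14560/9) + (0)
Last nonzero remainder: -(1456/9)w² - (10192/9)w - 14560/9. Dividing through by -1456/9 gives the monic gcd w² + 7w + 10.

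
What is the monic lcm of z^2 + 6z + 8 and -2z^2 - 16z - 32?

Apply the Euclidean algorithm:
  z^2 + 6z + 8 = (-1/2)(-2z^2 - 16z - 32) + (-2z - 8)
  -2z^2 - 16z - 32 = (z + 4)(-2z - 8) + (0)
Last nonzero remainder: -2z - 8. Dividing through by -2 gives the monic gcd z + 4.
Then lcm(f, g) = f·g / gcd(f, g); expanding and making the result monic gives the answer.

z^3 + 10z^2 + 32z + 32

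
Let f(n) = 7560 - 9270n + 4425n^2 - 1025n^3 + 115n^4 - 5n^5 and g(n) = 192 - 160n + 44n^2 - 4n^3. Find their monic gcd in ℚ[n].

Euclidean algorithm in ℚ[n]:
  -5n^5 + 115n^4 - 1025n^3 + 4425n^2 - 9270n + 7560 = ((5/4)n^2 - 15n + 165/4)(-4n^3 + 44n^2 - 160n + 192) + (-30n^2 + 210n - 360)
  -4n^3 + 44n^2 - 160n + 192 = ((2/15)n - 8/15)(-30n^2 + 210n - 360) + (0)
Last nonzero remainder: -30n^2 + 210n - 360. Dividing through by -30 gives the monic gcd n^2 - 7n + 12.

12 - 7n + n^2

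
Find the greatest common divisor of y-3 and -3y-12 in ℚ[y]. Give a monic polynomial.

1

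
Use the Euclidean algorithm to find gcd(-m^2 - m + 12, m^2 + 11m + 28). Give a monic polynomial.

Apply the Euclidean algorithm:
  -m^2 - m + 12 = (-1)(m^2 + 11m + 28) + (10m + 40)
  m^2 + 11m + 28 = ((1/10)m + 7/10)(10m + 40) + (0)
Last nonzero remainder: 10m + 40. Dividing through by 10 gives the monic gcd m + 4.

m + 4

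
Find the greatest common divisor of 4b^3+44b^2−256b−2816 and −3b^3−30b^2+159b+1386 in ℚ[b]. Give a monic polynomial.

Apply the Euclidean algorithm:
  4b^3+44b^2−256b−2816 = (−4/3)(−3b^3−30b^2+159b+1386) + (4b^2−44b−968)
  −3b^3−30b^2+159b+1386 = (−(3/4)b−63/4)(4b^2−44b−968) + (−1260b−13860)
  4b^2−44b−968 = (−(1/315)b+22/315)(−1260b−13860) + (0)
Last nonzero remainder: −1260b−13860. Dividing through by −1260 gives the monic gcd b+11.

b+11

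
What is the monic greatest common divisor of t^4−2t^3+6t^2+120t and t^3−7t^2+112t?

Euclidean algorithm in ℚ[t]:
  t^4−2t^3+6t^2+120t = (t+5)(t^3−7t^2+112t) + (−71t^2−440t)
  t^3−7t^2+112t = (−(1/71)t+937/5041)(−71t^2−440t) + ((976872/5041)t)
  −71t^2−440t = (−(357911/976872)t−277255/122109)((976872/5041)t) + (0)
Last nonzero remainder: (976872/5041)t. Dividing through by 976872/5041 gives the monic gcd t.

t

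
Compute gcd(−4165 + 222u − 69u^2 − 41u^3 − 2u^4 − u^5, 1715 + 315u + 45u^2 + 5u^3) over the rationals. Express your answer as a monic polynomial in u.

Euclidean algorithm in ℚ[u]:
  −u^5 − 2u^4 − 41u^3 − 69u^2 + 222u − 4165 = (−(1/5)u^2 + (7/5)u − 41/5)(5u^3 + 45u^2 + 315u + 1715) + (202u^2 + 404u + 9898)
  5u^3 + 45u^2 + 315u + 1715 = ((5/202)u + 35/202)(202u^2 + 404u + 9898) + (0)
Last nonzero remainder: 202u^2 + 404u + 9898. Dividing through by 202 gives the monic gcd u^2 + 2u + 49.

49 + 2u + u^2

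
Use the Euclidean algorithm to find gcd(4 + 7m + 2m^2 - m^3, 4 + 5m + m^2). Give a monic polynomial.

1 + m

By polynomial division,
  -m^3 + 2m^2 + 7m + 4 = (-m + 7)(m^2 + 5m + 4) + (-24m - 24)
  m^2 + 5m + 4 = (-(1/24)m - 1/6)(-24m - 24) + (0)
Last nonzero remainder: -24m - 24. Dividing through by -24 gives the monic gcd m + 1.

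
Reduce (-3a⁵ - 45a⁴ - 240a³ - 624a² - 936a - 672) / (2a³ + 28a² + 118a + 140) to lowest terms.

Euclidean algorithm in ℚ[a]:
  -3a⁵ - 45a⁴ - 240a³ - 624a² - 936a - 672 = (-(3/2)a² - (3/2)a - 21/2)(2a³ + 28a² + 118a + 140) + (57a² + 513a + 798)
  2a³ + 28a² + 118a + 140 = ((2/57)a + 10/57)(57a² + 513a + 798) + (0)
Last nonzero remainder: 57a² + 513a + 798. Dividing through by 57 gives the monic gcd a² + 9a + 14.
Cancel a² + 9a + 14 from numerator and denominator to get the reduced form.

(-3a³ - 18a² - 36a - 48)/(2a + 10)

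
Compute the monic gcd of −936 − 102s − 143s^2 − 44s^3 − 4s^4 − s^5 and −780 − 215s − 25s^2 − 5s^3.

156 + 43s + 5s^2 + s^3

By polynomial division,
  −s^5 − 4s^4 − 44s^3 − 143s^2 − 102s − 936 = ((1/5)s^2 − (1/5)s + 6/5)(−5s^3 − 25s^2 − 215s − 780) + (0)
Last nonzero remainder: −5s^3 − 25s^2 − 215s − 780. Dividing through by −5 gives the monic gcd s^3 + 5s^2 + 43s + 156.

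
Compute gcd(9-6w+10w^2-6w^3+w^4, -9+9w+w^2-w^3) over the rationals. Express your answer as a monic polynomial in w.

-3+w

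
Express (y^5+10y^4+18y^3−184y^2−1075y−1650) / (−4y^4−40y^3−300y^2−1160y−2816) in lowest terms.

(−y^3−3y^2+25y+75)/(4y^2+12y+128)

By polynomial division,
  y^5+10y^4+18y^3−184y^2−1075y−1650 = (−(1/4)y)(−4y^4−40y^3−300y^2−1160y−2816) + (−57y^3−474y^2−1779y−1650)
  −4y^4−40y^3−300y^2−1160y−2816 = ((4/57)y+128/1083)(−57y^3−474y^2−1779y−1650) + (−(43008/361)y^2−(301056/361)y−946176/361)
  −57y^3−474y^2−1779y−1650 = ((6859/14336)y+9025/14336)(−(43008/361)y^2−(301056/361)y−946176/361) + (0)
Last nonzero remainder: −(43008/361)y^2−(301056/361)y−946176/361. Dividing through by −43008/361 gives the monic gcd y^2+7y+22.
Cancel y^2+7y+22 from numerator and denominator to get the reduced form.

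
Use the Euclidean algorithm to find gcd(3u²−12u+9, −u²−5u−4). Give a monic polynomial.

1

Apply the Euclidean algorithm:
  3u²−12u+9 = (−3)(−u²−5u−4) + (−27u−3)
  −u²−5u−4 = ((1/27)u+44/243)(−27u−3) + (−280/81)
  −27u−3 = ((2187/280)u+243/280)(−280/81) + (0)
The last nonzero remainder is the constant −280/81, so the polynomials are coprime and gcd = 1.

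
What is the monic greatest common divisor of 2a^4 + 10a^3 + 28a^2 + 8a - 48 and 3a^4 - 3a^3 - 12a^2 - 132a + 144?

a^3 + 3a^2 + 8a - 12

Euclidean algorithm in ℚ[a]:
  2a^4 + 10a^3 + 28a^2 + 8a - 48 = (2/3)(3a^4 - 3a^3 - 12a^2 - 132a + 144) + (12a^3 + 36a^2 + 96a - 144)
  3a^4 - 3a^3 - 12a^2 - 132a + 144 = ((1/4)a - 1)(12a^3 + 36a^2 + 96a - 144) + (0)
Last nonzero remainder: 12a^3 + 36a^2 + 96a - 144. Dividing through by 12 gives the monic gcd a^3 + 3a^2 + 8a - 12.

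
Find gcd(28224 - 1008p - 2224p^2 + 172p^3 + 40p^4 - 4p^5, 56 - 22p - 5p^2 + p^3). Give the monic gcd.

Repeated division with remainder:
  -4p^5 + 40p^4 + 172p^3 - 2224p^2 - 1008p + 28224 = (-4p^2 + 20p + 184)(p^3 - 5p^2 - 22p + 56) + (-640p^2 + 1920p + 17920)
  p^3 - 5p^2 - 22p + 56 = (-(1/640)p + 1/320)(-640p^2 + 1920p + 17920) + (0)
Last nonzero remainder: -640p^2 + 1920p + 17920. Dividing through by -640 gives the monic gcd p^2 - 3p - 28.

-28 - 3p + p^2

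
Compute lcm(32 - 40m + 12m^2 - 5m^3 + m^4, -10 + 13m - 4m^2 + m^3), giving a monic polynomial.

By polynomial division,
  m^4 - 5m^3 + 12m^2 - 40m + 32 = (m - 1)(m^3 - 4m^2 + 13m - 10) + (-5m^2 - 17m + 22)
  m^3 - 4m^2 + 13m - 10 = (-(1/5)m + 37/25)(-5m^2 - 17m + 22) + ((1064/25)m - 1064/25)
  -5m^2 - 17m + 22 = (-(125/1064)m - 275/532)((1064/25)m - 1064/25) + (0)
Last nonzero remainder: (1064/25)m - 1064/25. Dividing through by 1064/25 gives the monic gcd m - 1.
Then lcm(f, g) = f·g / gcd(f, g); expanding and making the result monic gives the answer.

320 - 496m + 272m^2 - 126m^3 + 37m^4 - 8m^5 + m^6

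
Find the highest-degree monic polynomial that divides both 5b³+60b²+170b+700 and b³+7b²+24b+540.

b+10

By polynomial division,
  5b³+60b²+170b+700 = (5)(b³+7b²+24b+540) + (25b²+50b−2000)
  b³+7b²+24b+540 = ((1/25)b+1/5)(25b²+50b−2000) + (94b+940)
  25b²+50b−2000 = ((25/94)b−100/47)(94b+940) + (0)
Last nonzero remainder: 94b+940. Dividing through by 94 gives the monic gcd b+10.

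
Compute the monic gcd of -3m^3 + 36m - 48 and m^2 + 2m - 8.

Repeated division with remainder:
  -3m^3 + 36m - 48 = (-3m + 6)(m^2 + 2m - 8) + (0)
The last nonzero remainder m^2 + 2m - 8 is already monic.

m^2 + 2m - 8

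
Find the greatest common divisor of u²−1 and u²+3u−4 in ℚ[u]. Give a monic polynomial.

Apply the Euclidean algorithm:
  u²−1 = (u²+3u−4) + (−3u+3)
  u²+3u−4 = (−(1/3)u−4/3)(−3u+3) + (0)
Last nonzero remainder: −3u+3. Dividing through by −3 gives the monic gcd u−1.

u−1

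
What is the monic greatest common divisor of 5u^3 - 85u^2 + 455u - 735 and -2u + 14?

Repeated division with remainder:
  5u^3 - 85u^2 + 455u - 735 = (-(5/2)u^2 + 25u - 105/2)(-2u + 14) + (0)
Last nonzero remainder: -2u + 14. Dividing through by -2 gives the monic gcd u - 7.

u - 7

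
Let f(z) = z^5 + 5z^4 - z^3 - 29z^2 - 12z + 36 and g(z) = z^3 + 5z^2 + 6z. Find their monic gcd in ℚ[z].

Repeated division with remainder:
  z^5 + 5z^4 - z^3 - 29z^2 - 12z + 36 = (z^2 - 7)(z^3 + 5z^2 + 6z) + (6z^2 + 30z + 36)
  z^3 + 5z^2 + 6z = ((1/6)z)(6z^2 + 30z + 36) + (0)
Last nonzero remainder: 6z^2 + 30z + 36. Dividing through by 6 gives the monic gcd z^2 + 5z + 6.

z^2 + 5z + 6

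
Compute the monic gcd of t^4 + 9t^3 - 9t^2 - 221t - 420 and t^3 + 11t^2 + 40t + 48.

t^2 + 7t + 12

Apply the Euclidean algorithm:
  t^4 + 9t^3 - 9t^2 - 221t - 420 = (t - 2)(t^3 + 11t^2 + 40t + 48) + (-27t^2 - 189t - 324)
  t^3 + 11t^2 + 40t + 48 = (-(1/27)t - 4/27)(-27t^2 - 189t - 324) + (0)
Last nonzero remainder: -27t^2 - 189t - 324. Dividing through by -27 gives the monic gcd t^2 + 7t + 12.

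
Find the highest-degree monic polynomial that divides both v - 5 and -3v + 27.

1

Euclidean algorithm in ℚ[v]:
  v - 5 = (-1/3)(-3v + 27) + (4)
  -3v + 27 = (-(3/4)v + 27/4)(4) + (0)
The last nonzero remainder is the constant 4, so the polynomials are coprime and gcd = 1.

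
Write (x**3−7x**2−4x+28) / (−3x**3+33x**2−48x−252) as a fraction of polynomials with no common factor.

(−x+2)/(3x−18)

Repeated division with remainder:
  x**3−7x**2−4x+28 = (−1/3)(−3x**3+33x**2−48x−252) + (4x**2−20x−56)
  −3x**3+33x**2−48x−252 = (−(3/4)x+9/2)(4x**2−20x−56) + (0)
Last nonzero remainder: 4x**2−20x−56. Dividing through by 4 gives the monic gcd x**2−5x−14.
Cancel x**2−5x−14 from numerator and denominator to get the reduced form.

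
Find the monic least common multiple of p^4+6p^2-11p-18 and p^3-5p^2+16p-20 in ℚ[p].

p^6-3p^5+16p^4-29p^3+75p^2-56p-180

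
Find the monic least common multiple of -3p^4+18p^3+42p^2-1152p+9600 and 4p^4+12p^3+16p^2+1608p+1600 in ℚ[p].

Apply the Euclidean algorithm:
  -3p^4+18p^3+42p^2-1152p+9600 = (-3/4)(4p^4+12p^3+16p^2+1608p+1600) + (27p^3+54p^2+54p+10800)
  4p^4+12p^3+16p^2+1608p+1600 = ((4/27)p+4/27)(27p^3+54p^2+54p+10800) + (0)
Last nonzero remainder: 27p^3+54p^2+54p+10800. Dividing through by 27 gives the monic gcd p^3+2p^2+2p+400.
Then lcm(f, g) = f·g / gcd(f, g); expanding and making the result monic gives the answer.

p^5-5p^4-20p^3+370p^2-2816p-3200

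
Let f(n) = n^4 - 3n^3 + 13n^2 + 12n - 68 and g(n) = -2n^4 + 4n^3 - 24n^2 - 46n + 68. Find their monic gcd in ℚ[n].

n^3 - n^2 + 11n + 34

Euclidean algorithm in ℚ[n]:
  n^4 - 3n^3 + 13n^2 + 12n - 68 = (-1/2)(-2n^4 + 4n^3 - 24n^2 - 46n + 68) + (-n^3 + n^2 - 11n - 34)
  -2n^4 + 4n^3 - 24n^2 - 46n + 68 = (2n - 2)(-n^3 + n^2 - 11n - 34) + (0)
Last nonzero remainder: -n^3 + n^2 - 11n - 34. Dividing through by -1 gives the monic gcd n^3 - n^2 + 11n + 34.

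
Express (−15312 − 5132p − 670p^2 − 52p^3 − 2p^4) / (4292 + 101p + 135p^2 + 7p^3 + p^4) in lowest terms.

Apply the Euclidean algorithm:
  −2p^4 − 52p^3 − 670p^2 − 5132p − 15312 = (−2)(p^4 + 7p^3 + 135p^2 + 101p + 4292) + (−38p^3 − 400p^2 − 4930p − 6728)
  p^4 + 7p^3 + 135p^2 + 101p + 4292 = (−(1/38)p + 67/722)(−38p^3 − 400p^2 − 4930p − 6728) + ((15300/361)p^2 + (137700/361)p + 1774800/361)
  −38p^3 − 400p^2 − 4930p − 6728 = (−(6859/7650)p − 10469/7650)((15300/361)p^2 + (137700/361)p + 1774800/361) + (0)
Last nonzero remainder: (15300/361)p^2 + (137700/361)p + 1774800/361. Dividing through by 15300/361 gives the monic gcd p^2 + 9p + 116.
Cancel p^2 + 9p + 116 from numerator and denominator to get the reduced form.

(−132 − 34p − 2p^2)/(37 − 2p + p^2)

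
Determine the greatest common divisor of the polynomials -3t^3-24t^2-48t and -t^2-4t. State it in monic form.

t^2+4t

Euclidean algorithm in ℚ[t]:
  -3t^3-24t^2-48t = (3t+12)(-t^2-4t) + (0)
Last nonzero remainder: -t^2-4t. Dividing through by -1 gives the monic gcd t^2+4t.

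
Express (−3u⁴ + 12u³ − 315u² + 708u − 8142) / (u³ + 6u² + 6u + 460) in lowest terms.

Repeated division with remainder:
  −3u⁴ + 12u³ − 315u² + 708u − 8142 = (−3u + 30)(u³ + 6u² + 6u + 460) + (−477u² + 1908u − 21942)
  u³ + 6u² + 6u + 460 = (−(1/477)u − 10/477)(−477u² + 1908u − 21942) + (0)
Last nonzero remainder: −477u² + 1908u − 21942. Dividing through by −477 gives the monic gcd u² − 4u + 46.
Cancel u² − 4u + 46 from numerator and denominator to get the reduced form.

(−3u² − 177)/(u + 10)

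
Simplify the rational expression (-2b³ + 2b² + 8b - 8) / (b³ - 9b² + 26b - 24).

(-2b² - 2b + 4)/(b² - 7b + 12)

By polynomial division,
  -2b³ + 2b² + 8b - 8 = (-2)(b³ - 9b² + 26b - 24) + (-16b² + 60b - 56)
  b³ - 9b² + 26b - 24 = (-(1/16)b + 21/64)(-16b² + 60b - 56) + ((45/16)b - 45/8)
  -16b² + 60b - 56 = (-(256/45)b + 448/45)((45/16)b - 45/8) + (0)
Last nonzero remainder: (45/16)b - 45/8. Dividing through by 45/16 gives the monic gcd b - 2.
Cancel b - 2 from numerator and denominator to get the reduced form.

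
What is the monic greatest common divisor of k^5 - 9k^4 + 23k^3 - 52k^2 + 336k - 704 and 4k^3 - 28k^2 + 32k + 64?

By polynomial division,
  k^5 - 9k^4 + 23k^3 - 52k^2 + 336k - 704 = ((1/4)k^2 - (1/2)k + 1/4)(4k^3 - 28k^2 + 32k + 64) + (-45k^2 + 360k - 720)
  4k^3 - 28k^2 + 32k + 64 = (-(4/45)k - 4/45)(-45k^2 + 360k - 720) + (0)
Last nonzero remainder: -45k^2 + 360k - 720. Dividing through by -45 gives the monic gcd k^2 - 8k + 16.

k^2 - 8k + 16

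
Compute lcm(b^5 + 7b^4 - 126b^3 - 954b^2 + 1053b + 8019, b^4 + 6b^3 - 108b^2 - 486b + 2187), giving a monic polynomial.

b^6 - 2b^5 - 189b^4 + 180b^3 + 9639b^2 - 1458b - 72171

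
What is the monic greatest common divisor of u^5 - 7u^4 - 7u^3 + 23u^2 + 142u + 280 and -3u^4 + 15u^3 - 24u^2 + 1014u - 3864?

u^2 - 11u + 28

Repeated division with remainder:
  u^5 - 7u^4 - 7u^3 + 23u^2 + 142u + 280 = (-(1/3)u + 2/3)(-3u^4 + 15u^3 - 24u^2 + 1014u - 3864) + (-25u^3 + 377u^2 - 1822u + 2856)
  -3u^4 + 15u^3 - 24u^2 + 1014u - 3864 = ((3/25)u + 756/625)(-25u^3 + 377u^2 - 1822u + 2856) + (-(163362/625)u^2 + (1796982/625)u - 4574136/625)
  -25u^3 + 377u^2 - 1822u + 2856 = ((15625/163362)u - 10625/27227)(-(163362/625)u^2 + (1796982/625)u - 4574136/625) + (0)
Last nonzero remainder: -(163362/625)u^2 + (1796982/625)u - 4574136/625. Dividing through by -163362/625 gives the monic gcd u^2 - 11u + 28.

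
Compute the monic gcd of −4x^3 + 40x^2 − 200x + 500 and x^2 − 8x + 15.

Apply the Euclidean algorithm:
  −4x^3 + 40x^2 − 200x + 500 = (−4x + 8)(x^2 − 8x + 15) + (−76x + 380)
  x^2 − 8x + 15 = (−(1/76)x + 3/76)(−76x + 380) + (0)
Last nonzero remainder: −76x + 380. Dividing through by −76 gives the monic gcd x − 5.

x − 5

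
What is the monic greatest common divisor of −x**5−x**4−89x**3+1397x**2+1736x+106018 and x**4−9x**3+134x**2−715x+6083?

x**2+2x+79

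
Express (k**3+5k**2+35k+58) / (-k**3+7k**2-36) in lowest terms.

By polynomial division,
  k**3+5k**2+35k+58 = (-1)(-k**3+7k**2-36) + (12k**2+35k+22)
  -k**3+7k**2-36 = (-(1/12)k+119/144)(12k**2+35k+22) + (-(3901/144)k-3901/72)
  12k**2+35k+22 = (-(1728/3901)k-1584/3901)(-(3901/144)k-3901/72) + (0)
Last nonzero remainder: -(3901/144)k-3901/72. Dividing through by -3901/144 gives the monic gcd k+2.
Cancel k+2 from numerator and denominator to get the reduced form.

(-k**2-3k-29)/(k**2-9k+18)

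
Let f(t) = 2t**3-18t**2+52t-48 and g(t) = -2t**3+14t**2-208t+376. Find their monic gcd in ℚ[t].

t-2

Repeated division with remainder:
  2t**3-18t**2+52t-48 = (-1)(-2t**3+14t**2-208t+376) + (-4t**2-156t+328)
  -2t**3+14t**2-208t+376 = ((1/2)t-23)(-4t**2-156t+328) + (-3960t+7920)
  -4t**2-156t+328 = ((1/990)t+41/990)(-3960t+7920) + (0)
Last nonzero remainder: -3960t+7920. Dividing through by -3960 gives the monic gcd t-2.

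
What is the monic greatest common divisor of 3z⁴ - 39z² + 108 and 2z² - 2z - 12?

Repeated division with remainder:
  3z⁴ - 39z² + 108 = ((3/2)z² + (3/2)z - 9)(2z² - 2z - 12) + (0)
Last nonzero remainder: 2z² - 2z - 12. Dividing through by 2 gives the monic gcd z² - z - 6.

z² - z - 6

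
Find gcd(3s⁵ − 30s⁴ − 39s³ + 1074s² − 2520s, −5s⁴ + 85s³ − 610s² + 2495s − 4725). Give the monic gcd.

s² − 12s + 35

Apply the Euclidean algorithm:
  3s⁵ − 30s⁴ − 39s³ + 1074s² − 2520s = (−(3/5)s − 21/5)(−5s⁴ + 85s³ − 610s² + 2495s − 4725) + (−48s³ + 9s² + 5124s − 19845)
  −5s⁴ + 85s³ − 610s² + 2495s − 4725 = ((5/48)s − 1345/768)(−48s³ + 9s² + 5124s − 19845) + (−(288765/256)s² + (866295/64)s − 10106775/256)
  −48s³ + 9s² + 5124s − 19845 = ((4096/96255)s + 1792/3565)(−(288765/256)s² + (866295/64)s − 10106775/256) + (0)
Last nonzero remainder: −(288765/256)s² + (866295/64)s − 10106775/256. Dividing through by −288765/256 gives the monic gcd s² − 12s + 35.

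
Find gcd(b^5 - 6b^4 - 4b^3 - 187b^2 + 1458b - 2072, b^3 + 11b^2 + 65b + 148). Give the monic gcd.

b^2 + 7b + 37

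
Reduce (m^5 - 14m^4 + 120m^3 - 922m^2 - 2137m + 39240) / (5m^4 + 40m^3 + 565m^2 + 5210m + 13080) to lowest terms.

By polynomial division,
  m^5 - 14m^4 + 120m^3 - 922m^2 - 2137m + 39240 = ((1/5)m - 22/5)(5m^4 + 40m^3 + 565m^2 + 5210m + 13080) + (183m^3 + 522m^2 + 18171m + 96792)
  5m^4 + 40m^3 + 565m^2 + 5210m + 13080 = ((5/183)m + 1570/11163)(183m^3 + 522m^2 + 18171m + 96792) + (-(18200/3721)m^2 + (36400/3721)m - 1983800/3721)
  183m^3 + 522m^2 + 18171m + 96792 = (-(680943/18200)m - 413031/2275)(-(18200/3721)m^2 + (36400/3721)m - 1983800/3721) + (0)
Last nonzero remainder: -(18200/3721)m^2 + (36400/3721)m - 1983800/3721. Dividing through by -18200/3721 gives the monic gcd m^2 - 2m + 109.
Cancel m^2 - 2m + 109 from numerator and denominator to get the reduced form.

(m^3 - 12m^2 - 13m + 360)/(5m^2 + 50m + 120)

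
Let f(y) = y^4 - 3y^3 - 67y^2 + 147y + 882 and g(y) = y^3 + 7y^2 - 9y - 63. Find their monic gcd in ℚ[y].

Euclidean algorithm in ℚ[y]:
  y^4 - 3y^3 - 67y^2 + 147y + 882 = (y - 10)(y^3 + 7y^2 - 9y - 63) + (12y^2 + 120y + 252)
  y^3 + 7y^2 - 9y - 63 = ((1/12)y - 1/4)(12y^2 + 120y + 252) + (0)
Last nonzero remainder: 12y^2 + 120y + 252. Dividing through by 12 gives the monic gcd y^2 + 10y + 21.

y^2 + 10y + 21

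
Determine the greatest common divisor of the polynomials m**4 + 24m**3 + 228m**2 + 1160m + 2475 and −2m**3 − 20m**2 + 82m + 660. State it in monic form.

m**2 + 16m + 55

Apply the Euclidean algorithm:
  m**4 + 24m**3 + 228m**2 + 1160m + 2475 = (−(1/2)m − 7)(−2m**3 − 20m**2 + 82m + 660) + (129m**2 + 2064m + 7095)
  −2m**3 − 20m**2 + 82m + 660 = (−(2/129)m + 4/43)(129m**2 + 2064m + 7095) + (0)
Last nonzero remainder: 129m**2 + 2064m + 7095. Dividing through by 129 gives the monic gcd m**2 + 16m + 55.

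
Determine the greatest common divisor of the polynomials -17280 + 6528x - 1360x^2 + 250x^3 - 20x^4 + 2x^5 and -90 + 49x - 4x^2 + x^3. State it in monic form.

By polynomial division,
  2x^5 - 20x^4 + 250x^3 - 1360x^2 + 6528x - 17280 = (2x^2 - 12x + 104)(x^3 - 4x^2 + 49x - 90) + (-176x^2 + 352x - 7920)
  x^3 - 4x^2 + 49x - 90 = (-(1/176)x + 1/88)(-176x^2 + 352x - 7920) + (0)
Last nonzero remainder: -176x^2 + 352x - 7920. Dividing through by -176 gives the monic gcd x^2 - 2x + 45.

45 - 2x + x^2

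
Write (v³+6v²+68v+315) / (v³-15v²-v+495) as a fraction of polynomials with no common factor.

(v²+v+63)/(v²-20v+99)

Euclidean algorithm in ℚ[v]:
  v³+6v²+68v+315 = (v³-15v²-v+495) + (21v²+69v-180)
  v³-15v²-v+495 = ((1/21)v-128/147)(21v²+69v-180) + ((3315/49)v+16575/49)
  21v²+69v-180 = ((343/1105)v-588/1105)((3315/49)v+16575/49) + (0)
Last nonzero remainder: (3315/49)v+16575/49. Dividing through by 3315/49 gives the monic gcd v+5.
Cancel v+5 from numerator and denominator to get the reduced form.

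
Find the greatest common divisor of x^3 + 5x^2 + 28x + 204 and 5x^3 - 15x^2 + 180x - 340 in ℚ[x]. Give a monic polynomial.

x^2 - x + 34

By polynomial division,
  x^3 + 5x^2 + 28x + 204 = (1/5)(5x^3 - 15x^2 + 180x - 340) + (8x^2 - 8x + 272)
  5x^3 - 15x^2 + 180x - 340 = ((5/8)x - 5/4)(8x^2 - 8x + 272) + (0)
Last nonzero remainder: 8x^2 - 8x + 272. Dividing through by 8 gives the monic gcd x^2 - x + 34.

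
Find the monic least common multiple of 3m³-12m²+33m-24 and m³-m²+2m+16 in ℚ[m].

Repeated division with remainder:
  3m³-12m²+33m-24 = (3)(m³-m²+2m+16) + (-9m²+27m-72)
  m³-m²+2m+16 = (-(1/9)m-2/9)(-9m²+27m-72) + (0)
Last nonzero remainder: -9m²+27m-72. Dividing through by -9 gives the monic gcd m²-3m+8.
Then lcm(f, g) = f·g / gcd(f, g); expanding and making the result monic gives the answer.

m⁴-2m³+3m²+14m-16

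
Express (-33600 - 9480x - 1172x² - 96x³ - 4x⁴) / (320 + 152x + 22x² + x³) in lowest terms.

(-420 - 24x - 4x²)/(4 + x)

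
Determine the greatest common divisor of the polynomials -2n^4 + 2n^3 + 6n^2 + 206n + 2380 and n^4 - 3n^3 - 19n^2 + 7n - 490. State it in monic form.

n^2 - 2n - 35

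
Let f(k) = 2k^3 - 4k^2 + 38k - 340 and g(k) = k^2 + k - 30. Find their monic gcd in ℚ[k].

Euclidean algorithm in ℚ[k]:
  2k^3 - 4k^2 + 38k - 340 = (2k - 6)(k^2 + k - 30) + (104k - 520)
  k^2 + k - 30 = ((1/104)k + 3/52)(104k - 520) + (0)
Last nonzero remainder: 104k - 520. Dividing through by 104 gives the monic gcd k - 5.

k - 5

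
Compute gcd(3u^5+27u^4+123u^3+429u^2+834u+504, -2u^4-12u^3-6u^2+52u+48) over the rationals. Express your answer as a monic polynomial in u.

Repeated division with remainder:
  3u^5+27u^4+123u^3+429u^2+834u+504 = (-(3/2)u-9/2)(-2u^4-12u^3-6u^2+52u+48) + (60u^3+480u^2+1140u+720)
  -2u^4-12u^3-6u^2+52u+48 = (-(1/30)u+1/15)(60u^3+480u^2+1140u+720) + (0)
Last nonzero remainder: 60u^3+480u^2+1140u+720. Dividing through by 60 gives the monic gcd u^3+8u^2+19u+12.

u^3+8u^2+19u+12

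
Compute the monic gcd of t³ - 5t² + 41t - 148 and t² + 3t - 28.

t - 4

Repeated division with remainder:
  t³ - 5t² + 41t - 148 = (t - 8)(t² + 3t - 28) + (93t - 372)
  t² + 3t - 28 = ((1/93)t + 7/93)(93t - 372) + (0)
Last nonzero remainder: 93t - 372. Dividing through by 93 gives the monic gcd t - 4.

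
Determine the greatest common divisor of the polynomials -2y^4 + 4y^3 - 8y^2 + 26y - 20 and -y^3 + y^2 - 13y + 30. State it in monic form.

Repeated division with remainder:
  -2y^4 + 4y^3 - 8y^2 + 26y - 20 = (2y - 2)(-y^3 + y^2 - 13y + 30) + (20y^2 - 60y + 40)
  -y^3 + y^2 - 13y + 30 = (-(1/20)y - 1/10)(20y^2 - 60y + 40) + (-17y + 34)
  20y^2 - 60y + 40 = (-(20/17)y + 20/17)(-17y + 34) + (0)
Last nonzero remainder: -17y + 34. Dividing through by -17 gives the monic gcd y - 2.

y - 2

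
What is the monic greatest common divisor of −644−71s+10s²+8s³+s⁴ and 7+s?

By polynomial division,
  s⁴+8s³+10s²−71s−644 = (s³+s²+3s−92)(s+7) + (0)
The last nonzero remainder s+7 is already monic.

7+s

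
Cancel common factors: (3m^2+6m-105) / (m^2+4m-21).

(3m-15)/(m-3)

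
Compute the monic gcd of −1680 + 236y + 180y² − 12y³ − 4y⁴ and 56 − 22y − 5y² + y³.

4 + y

Apply the Euclidean algorithm:
  −4y⁴ − 12y³ + 180y² + 236y − 1680 = (−4y − 32)(y³ − 5y² − 22y + 56) + (−68y² − 244y + 112)
  y³ − 5y² − 22y + 56 = (−(1/68)y + 73/578)(−68y² − 244y + 112) + ((3024/289)y + 12096/289)
  −68y² − 244y + 112 = (−(4913/756)y + 289/108)((3024/289)y + 12096/289) + (0)
Last nonzero remainder: (3024/289)y + 12096/289. Dividing through by 3024/289 gives the monic gcd y + 4.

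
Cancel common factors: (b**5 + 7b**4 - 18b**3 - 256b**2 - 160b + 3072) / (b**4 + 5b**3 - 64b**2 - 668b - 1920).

(b**2 - 8b + 16)/(b - 10)

Repeated division with remainder:
  b**5 + 7b**4 - 18b**3 - 256b**2 - 160b + 3072 = (b + 2)(b**4 + 5b**3 - 64b**2 - 668b - 1920) + (36b**3 + 540b**2 + 3096b + 6912)
  b**4 + 5b**3 - 64b**2 - 668b - 1920 = ((1/36)b - 5/18)(36b**3 + 540b**2 + 3096b + 6912) + (0)
Last nonzero remainder: 36b**3 + 540b**2 + 3096b + 6912. Dividing through by 36 gives the monic gcd b**3 + 15b**2 + 86b + 192.
Cancel b**3 + 15b**2 + 86b + 192 from numerator and denominator to get the reduced form.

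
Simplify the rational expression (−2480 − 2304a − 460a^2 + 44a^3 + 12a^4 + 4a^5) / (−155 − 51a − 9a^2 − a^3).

By polynomial division,
  4a^5 + 12a^4 + 44a^3 − 460a^2 − 2304a − 2480 = (−4a^2 + 24a − 56)(−a^3 − 9a^2 − 51a − 155) + (−360a^2 − 1440a − 11160)
  −a^3 − 9a^2 − 51a − 155 = ((1/360)a + 1/72)(−360a^2 − 1440a − 11160) + (0)
Last nonzero remainder: −360a^2 − 1440a − 11160. Dividing through by −360 gives the monic gcd a^2 + 4a + 31.
Cancel a^2 + 4a + 31 from numerator and denominator to get the reduced form.

(80 + 64a + 4a^2 − 4a^3)/(5 + a)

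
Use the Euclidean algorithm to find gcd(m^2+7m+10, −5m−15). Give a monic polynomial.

Repeated division with remainder:
  m^2+7m+10 = (−(1/5)m−4/5)(−5m−15) + (−2)
  −5m−15 = ((5/2)m+15/2)(−2) + (0)
The last nonzero remainder is the constant −2, so the polynomials are coprime and gcd = 1.

1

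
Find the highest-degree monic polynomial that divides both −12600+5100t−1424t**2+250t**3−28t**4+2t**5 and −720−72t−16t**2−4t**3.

30−2t+t**2

By polynomial division,
  2t**5−28t**4+250t**3−1424t**2+5100t−12600 = (−(1/2)t**2+9t−179/2)(−4t**3−16t**2−72t−720) + (−2568t**2+5136t−77040)
  −4t**3−16t**2−72t−720 = ((1/642)t+1/107)(−2568t**2+5136t−77040) + (0)
Last nonzero remainder: −2568t**2+5136t−77040. Dividing through by −2568 gives the monic gcd t**2−2t+30.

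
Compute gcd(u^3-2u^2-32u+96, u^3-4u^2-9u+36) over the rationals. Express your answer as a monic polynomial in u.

Euclidean algorithm in ℚ[u]:
  u^3-2u^2-32u+96 = (u^3-4u^2-9u+36) + (2u^2-23u+60)
  u^3-4u^2-9u+36 = ((1/2)u+15/4)(2u^2-23u+60) + ((189/4)u-189)
  2u^2-23u+60 = ((8/189)u-20/63)((189/4)u-189) + (0)
Last nonzero remainder: (189/4)u-189. Dividing through by 189/4 gives the monic gcd u-4.

u-4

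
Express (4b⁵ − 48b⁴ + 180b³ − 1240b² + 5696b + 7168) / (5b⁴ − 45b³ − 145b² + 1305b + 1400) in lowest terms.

Euclidean algorithm in ℚ[b]:
  4b⁵ − 48b⁴ + 180b³ − 1240b² + 5696b + 7168 = ((4/5)b − 12/5)(5b⁴ − 45b³ − 145b² + 1305b + 1400) + (188b³ − 2632b² + 7708b + 10528)
  5b⁴ − 45b³ − 145b² + 1305b + 1400 = ((5/188)b + 25/188)(188b³ − 2632b² + 7708b + 10528) + (0)
Last nonzero remainder: 188b³ − 2632b² + 7708b + 10528. Dividing through by 188 gives the monic gcd b³ − 14b² + 41b + 56.
Cancel b³ − 14b² + 41b + 56 from numerator and denominator to get the reduced form.

(4b² + 8b + 128)/(5b + 25)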